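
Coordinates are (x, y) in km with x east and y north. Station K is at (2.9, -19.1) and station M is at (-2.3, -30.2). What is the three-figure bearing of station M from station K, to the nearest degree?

205°

Δeast = -2.3 − 2.9 = -5.20; Δnorth = -30.2 − -19.1 = -11.10.
Bearing = atan2(Δeast, Δnorth) mod 360° = 205.10° ≈ 205°.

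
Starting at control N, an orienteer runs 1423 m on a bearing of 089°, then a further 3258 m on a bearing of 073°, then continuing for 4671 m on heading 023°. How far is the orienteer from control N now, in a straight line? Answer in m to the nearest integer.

Leg 1 (089°, 1423 m): east 1423 sin 89° = 1422.78, north 1423 cos 89° = 24.83
Leg 2 (073°, 3258 m): east 3258 sin 73° = 3115.64, north 3258 cos 73° = 952.55
Leg 3 (023°, 4671 m): east 4671 sin 23° = 1825.11, north 4671 cos 23° = 4299.68
Net: 6363.53 east, 5277.06 north. Distance = √((6363.53)² + (5277.06)²) = 8266.914 m.

8267 m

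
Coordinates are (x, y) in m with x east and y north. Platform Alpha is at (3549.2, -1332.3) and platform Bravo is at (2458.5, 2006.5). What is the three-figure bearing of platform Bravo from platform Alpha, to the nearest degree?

342°

Δeast = 2458.5 − 3549.2 = -1090.70; Δnorth = 2006.5 − -1332.3 = 3338.80.
Bearing = atan2(Δeast, Δnorth) mod 360° = 341.91° ≈ 342°.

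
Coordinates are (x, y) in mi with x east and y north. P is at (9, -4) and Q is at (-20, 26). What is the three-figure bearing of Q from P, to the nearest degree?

Δeast = -20 − 9 = -29.00; Δnorth = 26 − -4 = 30.00.
Bearing = atan2(Δeast, Δnorth) mod 360° = 315.97° ≈ 316°.

316°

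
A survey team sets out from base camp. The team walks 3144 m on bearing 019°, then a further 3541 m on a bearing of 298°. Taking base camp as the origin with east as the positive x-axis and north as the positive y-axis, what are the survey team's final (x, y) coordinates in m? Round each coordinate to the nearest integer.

Leg 1 (019°, 3144 m): east 3144 sin 19° = 1023.59, north 3144 cos 19° = 2972.71
Leg 2 (298°, 3541 m): east 3541 sin 298° = -3126.52, north 3541 cos 298° = 1662.40
Summing: -2102.93 m east, 4635.11 m north → (-2103, 4635).

(-2103, 4635)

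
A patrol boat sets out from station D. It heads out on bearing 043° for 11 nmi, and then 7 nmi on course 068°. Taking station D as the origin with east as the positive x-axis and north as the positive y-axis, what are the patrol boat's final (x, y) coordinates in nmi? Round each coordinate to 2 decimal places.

(13.99, 10.67)

Leg 1 (043°, 11 nmi): east 11 sin 43° = 7.50, north 11 cos 43° = 8.04
Leg 2 (068°, 7 nmi): east 7 sin 68° = 6.49, north 7 cos 68° = 2.62
Summing: 13.99 nmi east, 10.67 nmi north → (13.99, 10.67).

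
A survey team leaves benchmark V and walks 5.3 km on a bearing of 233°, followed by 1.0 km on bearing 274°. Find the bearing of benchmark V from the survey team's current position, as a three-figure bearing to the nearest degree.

Leg 1 (233°, 5.3 km): east 5.3 sin 233° = -4.23, north 5.3 cos 233° = -3.19
Leg 2 (274°, 1.0 km): east 1.0 sin 274° = -1.00, north 1.0 cos 274° = 0.07
Net displacement: -5.23 east, -3.12 north. Direction back to start is (5.23, 3.12): bearing = atan2(5.23, 3.12) mod 360° = 59.18° ≈ 059°.

059°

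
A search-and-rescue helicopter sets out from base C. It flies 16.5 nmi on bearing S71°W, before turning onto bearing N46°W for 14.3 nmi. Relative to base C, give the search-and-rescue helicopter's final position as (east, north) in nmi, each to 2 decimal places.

Leg 1 (S71°W, 16.5 nmi): east 16.5 sin 251° = -15.60, north 16.5 cos 251° = -5.37
Leg 2 (N46°W, 14.3 nmi): east 14.3 sin 314° = -10.29, north 14.3 cos 314° = 9.93
Summing: -25.89 nmi east, 4.56 nmi north → (-25.89, 4.56).

(-25.89, 4.56)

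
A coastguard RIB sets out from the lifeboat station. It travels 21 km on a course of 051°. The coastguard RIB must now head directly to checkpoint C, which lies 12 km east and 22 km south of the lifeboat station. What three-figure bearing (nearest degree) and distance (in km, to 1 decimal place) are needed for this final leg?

187°, 35.5 km

Leg 1 (051°, 21 km): east 21 sin 51° = 16.32, north 21 cos 51° = 13.22
Current position: (16.32, 13.22). Target: (12, -22). Remaining: Δeast = -4.32, Δnorth = -35.22.
Bearing = atan2(-4.32, -35.22) mod 360° = 186.99°; distance = √((-4.32)² + (-35.22)²) = 35.480 km.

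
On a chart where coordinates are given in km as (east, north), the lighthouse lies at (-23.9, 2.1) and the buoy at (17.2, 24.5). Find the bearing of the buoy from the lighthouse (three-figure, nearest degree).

061°

Δeast = 17.2 − -23.9 = 41.10; Δnorth = 24.5 − 2.1 = 22.40.
Bearing = atan2(Δeast, Δnorth) mod 360° = 61.41° ≈ 061°.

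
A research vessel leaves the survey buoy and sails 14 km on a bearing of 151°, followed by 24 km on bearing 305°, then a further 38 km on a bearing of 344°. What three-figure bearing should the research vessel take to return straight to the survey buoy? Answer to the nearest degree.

148°

Leg 1 (151°, 14 km): east 14 sin 151° = 6.79, north 14 cos 151° = -12.24
Leg 2 (305°, 24 km): east 24 sin 305° = -19.66, north 24 cos 305° = 13.77
Leg 3 (344°, 38 km): east 38 sin 344° = -10.47, north 38 cos 344° = 36.53
Net displacement: -23.35 east, 38.05 north. Direction back to start is (23.35, -38.05): bearing = atan2(23.35, -38.05) mod 360° = 148.47° ≈ 148°.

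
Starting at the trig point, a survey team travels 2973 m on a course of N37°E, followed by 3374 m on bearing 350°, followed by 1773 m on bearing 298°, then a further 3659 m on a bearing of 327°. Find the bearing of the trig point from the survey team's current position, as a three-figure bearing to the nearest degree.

Leg 1 (N37°E, 2973 m): east 2973 sin 37° = 1789.20, north 2973 cos 37° = 2374.34
Leg 2 (350°, 3374 m): east 3374 sin 350° = -585.89, north 3374 cos 350° = 3322.74
Leg 3 (298°, 1773 m): east 1773 sin 298° = -1565.47, north 1773 cos 298° = 832.37
Leg 4 (327°, 3659 m): east 3659 sin 327° = -1992.83, north 3659 cos 327° = 3068.70
Net displacement: -2354.99 east, 9598.15 north. Direction back to start is (2354.99, -9598.15): bearing = atan2(2354.99, -9598.15) mod 360° = 166.21° ≈ 166°.

166°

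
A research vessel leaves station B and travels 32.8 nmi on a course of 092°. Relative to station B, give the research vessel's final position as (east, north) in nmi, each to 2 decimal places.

Leg 1 (092°, 32.8 nmi): east 32.8 sin 92° = 32.78, north 32.8 cos 92° = -1.14
Summing: 32.78 nmi east, -1.14 nmi north → (32.78, -1.14).

(32.78, -1.14)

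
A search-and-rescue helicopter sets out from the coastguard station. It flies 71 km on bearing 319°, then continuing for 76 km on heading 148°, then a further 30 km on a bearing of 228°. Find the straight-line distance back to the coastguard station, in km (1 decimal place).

Leg 1 (319°, 71 km): east 71 sin 319° = -46.58, north 71 cos 319° = 53.58
Leg 2 (148°, 76 km): east 76 sin 148° = 40.27, north 76 cos 148° = -64.45
Leg 3 (228°, 30 km): east 30 sin 228° = -22.29, north 30 cos 228° = -20.07
Net: -28.60 east, -30.94 north. Distance = √((-28.60)² + (-30.94)²) = 42.135 km.

42.1 km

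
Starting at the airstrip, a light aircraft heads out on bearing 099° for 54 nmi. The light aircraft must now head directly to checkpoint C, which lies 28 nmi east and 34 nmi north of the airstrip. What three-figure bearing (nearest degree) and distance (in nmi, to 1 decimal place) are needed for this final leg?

329°, 49.4 nmi

Leg 1 (099°, 54 nmi): east 54 sin 99° = 53.34, north 54 cos 99° = -8.45
Current position: (53.34, -8.45). Target: (28, 34). Remaining: Δeast = -25.34, Δnorth = 42.45.
Bearing = atan2(-25.34, 42.45) mod 360° = 329.17°; distance = √((-25.34)² + (42.45)²) = 49.433 nmi.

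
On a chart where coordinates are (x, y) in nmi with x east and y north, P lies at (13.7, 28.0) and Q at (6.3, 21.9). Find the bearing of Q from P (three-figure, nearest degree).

Δeast = 6.3 − 13.7 = -7.40; Δnorth = 21.9 − 28.0 = -6.10.
Bearing = atan2(Δeast, Δnorth) mod 360° = 230.50° ≈ 231°.

231°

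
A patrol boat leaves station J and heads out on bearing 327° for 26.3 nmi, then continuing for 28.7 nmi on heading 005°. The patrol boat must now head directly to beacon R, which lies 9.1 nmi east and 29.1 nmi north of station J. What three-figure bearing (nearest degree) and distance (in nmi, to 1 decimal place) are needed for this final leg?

Leg 1 (327°, 26.3 nmi): east 26.3 sin 327° = -14.32, north 26.3 cos 327° = 22.06
Leg 2 (005°, 28.7 nmi): east 28.7 sin 5° = 2.50, north 28.7 cos 5° = 28.59
Current position: (-11.82, 50.65). Target: (9.1, 29.1). Remaining: Δeast = 20.92, Δnorth = -21.55.
Bearing = atan2(20.92, -21.55) mod 360° = 135.84°; distance = √((20.92)² + (-21.55)²) = 30.034 nmi.

136°, 30.0 nmi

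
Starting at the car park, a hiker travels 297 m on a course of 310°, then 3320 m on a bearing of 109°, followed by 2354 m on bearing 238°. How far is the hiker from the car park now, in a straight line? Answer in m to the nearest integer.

Leg 1 (310°, 297 m): east 297 sin 310° = -227.52, north 297 cos 310° = 190.91
Leg 2 (109°, 3320 m): east 3320 sin 109° = 3139.12, north 3320 cos 109° = -1080.89
Leg 3 (238°, 2354 m): east 2354 sin 238° = -1996.31, north 2354 cos 238° = -1247.43
Net: 915.30 east, -2137.41 north. Distance = √((915.30)² + (-2137.41)²) = 2325.143 m.

2325 m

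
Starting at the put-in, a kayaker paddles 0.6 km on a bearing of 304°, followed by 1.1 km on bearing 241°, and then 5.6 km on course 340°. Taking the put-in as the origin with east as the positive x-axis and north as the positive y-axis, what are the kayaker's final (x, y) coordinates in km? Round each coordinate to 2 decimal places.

Leg 1 (304°, 0.6 km): east 0.6 sin 304° = -0.50, north 0.6 cos 304° = 0.34
Leg 2 (241°, 1.1 km): east 1.1 sin 241° = -0.96, north 1.1 cos 241° = -0.53
Leg 3 (340°, 5.6 km): east 5.6 sin 340° = -1.92, north 5.6 cos 340° = 5.26
Summing: -3.37 km east, 5.06 km north → (-3.37, 5.06).

(-3.37, 5.06)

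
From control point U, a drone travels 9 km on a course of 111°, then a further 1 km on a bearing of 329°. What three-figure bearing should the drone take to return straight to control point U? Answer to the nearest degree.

287°

Leg 1 (111°, 9 km): east 9 sin 111° = 8.40, north 9 cos 111° = -3.23
Leg 2 (329°, 1 km): east 1 sin 329° = -0.52, north 1 cos 329° = 0.86
Net displacement: 7.89 east, -2.37 north. Direction back to start is (-7.89, 2.37): bearing = atan2(-7.89, 2.37) mod 360° = 286.71° ≈ 287°.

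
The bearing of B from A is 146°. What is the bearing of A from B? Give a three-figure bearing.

326°

Back-bearing = 146° + 180° = 326°.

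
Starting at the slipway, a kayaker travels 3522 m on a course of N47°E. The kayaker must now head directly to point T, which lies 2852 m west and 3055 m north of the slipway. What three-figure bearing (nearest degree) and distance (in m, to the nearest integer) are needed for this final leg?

Leg 1 (N47°E, 3522 m): east 3522 sin 47° = 2575.83, north 3522 cos 47° = 2402.00
Current position: (2575.83, 2402.00). Target: (-2852, 3055). Remaining: Δeast = -5427.83, Δnorth = 653.00.
Bearing = atan2(-5427.83, 653.00) mod 360° = 276.86°; distance = √((-5427.83)² + (653.00)²) = 5466.967 m.

277°, 5467 m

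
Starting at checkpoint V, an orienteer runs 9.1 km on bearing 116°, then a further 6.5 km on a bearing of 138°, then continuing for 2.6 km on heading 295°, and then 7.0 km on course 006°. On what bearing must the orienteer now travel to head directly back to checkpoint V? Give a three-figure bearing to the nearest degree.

Leg 1 (116°, 9.1 km): east 9.1 sin 116° = 8.18, north 9.1 cos 116° = -3.99
Leg 2 (138°, 6.5 km): east 6.5 sin 138° = 4.35, north 6.5 cos 138° = -4.83
Leg 3 (295°, 2.6 km): east 2.6 sin 295° = -2.36, north 2.6 cos 295° = 1.10
Leg 4 (006°, 7.0 km): east 7.0 sin 6° = 0.73, north 7.0 cos 6° = 6.96
Net displacement: 10.90 east, -0.76 north. Direction back to start is (-10.90, 0.76): bearing = atan2(-10.90, 0.76) mod 360° = 273.98° ≈ 274°.

274°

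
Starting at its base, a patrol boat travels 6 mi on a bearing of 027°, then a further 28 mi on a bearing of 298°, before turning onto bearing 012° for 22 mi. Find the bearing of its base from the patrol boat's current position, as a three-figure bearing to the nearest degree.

Leg 1 (027°, 6 mi): east 6 sin 27° = 2.72, north 6 cos 27° = 5.35
Leg 2 (298°, 28 mi): east 28 sin 298° = -24.72, north 28 cos 298° = 13.15
Leg 3 (012°, 22 mi): east 22 sin 12° = 4.57, north 22 cos 12° = 21.52
Net displacement: -17.42 east, 40.01 north. Direction back to start is (17.42, -40.01): bearing = atan2(17.42, -40.01) mod 360° = 156.47° ≈ 156°.

156°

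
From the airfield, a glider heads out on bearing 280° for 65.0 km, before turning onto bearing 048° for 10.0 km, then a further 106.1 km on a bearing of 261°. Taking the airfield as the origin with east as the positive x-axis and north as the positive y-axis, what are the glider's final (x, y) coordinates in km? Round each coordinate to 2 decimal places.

Leg 1 (280°, 65.0 km): east 65.0 sin 280° = -64.01, north 65.0 cos 280° = 11.29
Leg 2 (048°, 10.0 km): east 10.0 sin 48° = 7.43, north 10.0 cos 48° = 6.69
Leg 3 (261°, 106.1 km): east 106.1 sin 261° = -104.79, north 106.1 cos 261° = -16.60
Summing: -161.37 km east, 1.38 km north → (-161.37, 1.38).

(-161.37, 1.38)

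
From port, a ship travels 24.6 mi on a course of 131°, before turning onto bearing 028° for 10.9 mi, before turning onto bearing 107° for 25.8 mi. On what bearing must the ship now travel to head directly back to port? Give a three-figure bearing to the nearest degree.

286°

Leg 1 (131°, 24.6 mi): east 24.6 sin 131° = 18.57, north 24.6 cos 131° = -16.14
Leg 2 (028°, 10.9 mi): east 10.9 sin 28° = 5.12, north 10.9 cos 28° = 9.62
Leg 3 (107°, 25.8 mi): east 25.8 sin 107° = 24.67, north 25.8 cos 107° = -7.54
Net displacement: 48.36 east, -14.06 north. Direction back to start is (-48.36, 14.06): bearing = atan2(-48.36, 14.06) mod 360° = 286.21° ≈ 286°.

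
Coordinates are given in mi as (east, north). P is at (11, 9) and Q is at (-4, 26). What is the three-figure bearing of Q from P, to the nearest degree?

Δeast = -4 − 11 = -15.00; Δnorth = 26 − 9 = 17.00.
Bearing = atan2(Δeast, Δnorth) mod 360° = 318.58° ≈ 319°.

319°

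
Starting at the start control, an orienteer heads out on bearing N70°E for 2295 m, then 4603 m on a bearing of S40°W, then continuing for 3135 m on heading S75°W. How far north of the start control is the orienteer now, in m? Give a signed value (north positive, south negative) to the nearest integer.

Leg 1 (N70°E, 2295 m): east 2295 sin 70° = 2156.59, north 2295 cos 70° = 784.94
Leg 2 (S40°W, 4603 m): east 4603 sin 220° = -2958.75, north 4603 cos 220° = -3526.10
Leg 3 (S75°W, 3135 m): east 3135 sin 255° = -3028.18, north 3135 cos 255° = -811.40
Net north component: -3552.56 m.

-3553 m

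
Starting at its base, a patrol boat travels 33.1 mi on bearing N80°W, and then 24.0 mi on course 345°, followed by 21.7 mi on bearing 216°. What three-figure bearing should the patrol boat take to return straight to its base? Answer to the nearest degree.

Leg 1 (N80°W, 33.1 mi): east 33.1 sin 280° = -32.60, north 33.1 cos 280° = 5.75
Leg 2 (345°, 24.0 mi): east 24.0 sin 345° = -6.21, north 24.0 cos 345° = 23.18
Leg 3 (216°, 21.7 mi): east 21.7 sin 216° = -12.75, north 21.7 cos 216° = -17.56
Net displacement: -51.56 east, 11.37 north. Direction back to start is (51.56, -11.37): bearing = atan2(51.56, -11.37) mod 360° = 102.44° ≈ 102°.

102°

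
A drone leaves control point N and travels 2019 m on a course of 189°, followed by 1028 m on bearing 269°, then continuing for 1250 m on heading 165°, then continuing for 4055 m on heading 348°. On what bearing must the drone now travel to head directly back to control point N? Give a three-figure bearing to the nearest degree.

112°

Leg 1 (189°, 2019 m): east 2019 sin 189° = -315.84, north 2019 cos 189° = -1994.14
Leg 2 (269°, 1028 m): east 1028 sin 269° = -1027.84, north 1028 cos 269° = -17.94
Leg 3 (165°, 1250 m): east 1250 sin 165° = 323.52, north 1250 cos 165° = -1207.41
Leg 4 (348°, 4055 m): east 4055 sin 348° = -843.08, north 4055 cos 348° = 3966.39
Net displacement: -1863.24 east, 746.90 north. Direction back to start is (1863.24, -746.90): bearing = atan2(1863.24, -746.90) mod 360° = 111.84° ≈ 112°.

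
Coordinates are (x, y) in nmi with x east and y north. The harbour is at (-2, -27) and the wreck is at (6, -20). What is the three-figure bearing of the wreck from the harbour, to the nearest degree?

049°

Δeast = 6 − -2 = 8.00; Δnorth = -20 − -27 = 7.00.
Bearing = atan2(Δeast, Δnorth) mod 360° = 48.81° ≈ 049°.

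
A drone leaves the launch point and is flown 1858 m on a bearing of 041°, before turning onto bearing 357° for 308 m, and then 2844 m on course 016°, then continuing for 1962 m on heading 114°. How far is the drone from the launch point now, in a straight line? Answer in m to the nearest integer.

5251 m

Leg 1 (041°, 1858 m): east 1858 sin 41° = 1218.96, north 1858 cos 41° = 1402.25
Leg 2 (357°, 308 m): east 308 sin 357° = -16.12, north 308 cos 357° = 307.58
Leg 3 (016°, 2844 m): east 2844 sin 16° = 783.91, north 2844 cos 16° = 2733.83
Leg 4 (114°, 1962 m): east 1962 sin 114° = 1792.38, north 1962 cos 114° = -798.02
Net: 3779.13 east, 3645.64 north. Distance = √((3779.13)² + (3645.64)²) = 5250.951 m.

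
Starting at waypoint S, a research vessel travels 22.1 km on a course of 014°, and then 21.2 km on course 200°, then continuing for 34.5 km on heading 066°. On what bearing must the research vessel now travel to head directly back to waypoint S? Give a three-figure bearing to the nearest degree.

242°

Leg 1 (014°, 22.1 km): east 22.1 sin 14° = 5.35, north 22.1 cos 14° = 21.44
Leg 2 (200°, 21.2 km): east 21.2 sin 200° = -7.25, north 21.2 cos 200° = -19.92
Leg 3 (066°, 34.5 km): east 34.5 sin 66° = 31.52, north 34.5 cos 66° = 14.03
Net displacement: 29.61 east, 15.55 north. Direction back to start is (-29.61, -15.55): bearing = atan2(-29.61, -15.55) mod 360° = 242.29° ≈ 242°.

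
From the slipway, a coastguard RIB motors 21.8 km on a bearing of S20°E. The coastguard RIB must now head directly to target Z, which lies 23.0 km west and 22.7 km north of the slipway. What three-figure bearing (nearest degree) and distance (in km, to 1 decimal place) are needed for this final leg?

Leg 1 (S20°E, 21.8 km): east 21.8 sin 160° = 7.46, north 21.8 cos 160° = -20.49
Current position: (7.46, -20.49). Target: (-23.0, 22.7). Remaining: Δeast = -30.46, Δnorth = 43.19.
Bearing = atan2(-30.46, 43.19) mod 360° = 324.81°; distance = √((-30.46)² + (43.19)²) = 52.844 km.

325°, 52.8 km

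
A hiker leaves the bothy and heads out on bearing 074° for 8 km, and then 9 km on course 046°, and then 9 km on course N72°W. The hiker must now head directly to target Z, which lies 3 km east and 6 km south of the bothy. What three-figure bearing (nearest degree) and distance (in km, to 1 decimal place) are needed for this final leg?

Leg 1 (074°, 8 km): east 8 sin 74° = 7.69, north 8 cos 74° = 2.21
Leg 2 (046°, 9 km): east 9 sin 46° = 6.47, north 9 cos 46° = 6.25
Leg 3 (N72°W, 9 km): east 9 sin 288° = -8.56, north 9 cos 288° = 2.78
Current position: (5.60, 11.24). Target: (3, -6). Remaining: Δeast = -2.60, Δnorth = -17.24.
Bearing = atan2(-2.60, -17.24) mod 360° = 188.59°; distance = √((-2.60)² + (-17.24)²) = 17.434 km.

189°, 17.4 km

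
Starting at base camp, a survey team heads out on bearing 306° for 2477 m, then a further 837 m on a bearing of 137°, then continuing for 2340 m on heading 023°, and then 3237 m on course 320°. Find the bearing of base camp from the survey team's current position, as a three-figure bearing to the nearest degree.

Leg 1 (306°, 2477 m): east 2477 sin 306° = -2003.94, north 2477 cos 306° = 1455.94
Leg 2 (137°, 837 m): east 837 sin 137° = 570.83, north 837 cos 137° = -612.14
Leg 3 (023°, 2340 m): east 2340 sin 23° = 914.31, north 2340 cos 23° = 2153.98
Leg 4 (320°, 3237 m): east 3237 sin 320° = -2080.70, north 3237 cos 320° = 2479.69
Net displacement: -2599.50 east, 5477.47 north. Direction back to start is (2599.50, -5477.47): bearing = atan2(2599.50, -5477.47) mod 360° = 154.61° ≈ 155°.

155°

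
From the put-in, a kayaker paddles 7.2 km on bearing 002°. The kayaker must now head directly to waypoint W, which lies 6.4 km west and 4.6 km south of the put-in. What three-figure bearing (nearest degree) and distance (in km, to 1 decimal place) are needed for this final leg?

209°, 13.5 km

Leg 1 (002°, 7.2 km): east 7.2 sin 2° = 0.25, north 7.2 cos 2° = 7.20
Current position: (0.25, 7.20). Target: (-6.4, -4.6). Remaining: Δeast = -6.65, Δnorth = -11.80.
Bearing = atan2(-6.65, -11.80) mod 360° = 209.42°; distance = √((-6.65)² + (-11.80)²) = 13.542 km.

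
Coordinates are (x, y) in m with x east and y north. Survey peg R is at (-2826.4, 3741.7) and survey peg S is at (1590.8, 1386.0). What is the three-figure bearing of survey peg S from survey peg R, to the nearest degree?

Δeast = 1590.8 − -2826.4 = 4417.20; Δnorth = 1386.0 − 3741.7 = -2355.70.
Bearing = atan2(Δeast, Δnorth) mod 360° = 118.07° ≈ 118°.

118°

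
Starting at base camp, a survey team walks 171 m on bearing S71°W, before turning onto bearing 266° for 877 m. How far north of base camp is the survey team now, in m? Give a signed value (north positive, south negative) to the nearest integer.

Leg 1 (S71°W, 171 m): east 171 sin 251° = -161.68, north 171 cos 251° = -55.67
Leg 2 (266°, 877 m): east 877 sin 266° = -874.86, north 877 cos 266° = -61.18
Net north component: -116.85 m.

-117 m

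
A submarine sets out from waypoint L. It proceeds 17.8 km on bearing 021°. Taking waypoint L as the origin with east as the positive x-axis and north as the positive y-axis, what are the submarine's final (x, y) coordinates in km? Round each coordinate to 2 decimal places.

Leg 1 (021°, 17.8 km): east 17.8 sin 21° = 6.38, north 17.8 cos 21° = 16.62
Summing: 6.38 km east, 16.62 km north → (6.38, 16.62).

(6.38, 16.62)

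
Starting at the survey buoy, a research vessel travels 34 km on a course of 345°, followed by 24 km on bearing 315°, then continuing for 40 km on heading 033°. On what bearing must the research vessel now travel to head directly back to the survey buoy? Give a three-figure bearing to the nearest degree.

Leg 1 (345°, 34 km): east 34 sin 345° = -8.80, north 34 cos 345° = 32.84
Leg 2 (315°, 24 km): east 24 sin 315° = -16.97, north 24 cos 315° = 16.97
Leg 3 (033°, 40 km): east 40 sin 33° = 21.79, north 40 cos 33° = 33.55
Net displacement: -3.98 east, 83.36 north. Direction back to start is (3.98, -83.36): bearing = atan2(3.98, -83.36) mod 360° = 177.26° ≈ 177°.

177°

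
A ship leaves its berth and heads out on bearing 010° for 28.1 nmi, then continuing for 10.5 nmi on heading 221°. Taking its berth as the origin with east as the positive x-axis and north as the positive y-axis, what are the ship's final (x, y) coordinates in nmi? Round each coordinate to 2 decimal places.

Leg 1 (010°, 28.1 nmi): east 28.1 sin 10° = 4.88, north 28.1 cos 10° = 27.67
Leg 2 (221°, 10.5 nmi): east 10.5 sin 221° = -6.89, north 10.5 cos 221° = -7.92
Summing: -2.01 nmi east, 19.75 nmi north → (-2.01, 19.75).

(-2.01, 19.75)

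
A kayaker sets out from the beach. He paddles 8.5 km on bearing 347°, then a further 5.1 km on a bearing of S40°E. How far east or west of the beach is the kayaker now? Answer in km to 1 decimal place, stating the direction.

1.4 km east

Leg 1 (347°, 8.5 km): east 8.5 sin 347° = -1.91, north 8.5 cos 347° = 8.28
Leg 2 (S40°E, 5.1 km): east 5.1 sin 140° = 3.28, north 5.1 cos 140° = -3.91
Net east component: 1.37 km.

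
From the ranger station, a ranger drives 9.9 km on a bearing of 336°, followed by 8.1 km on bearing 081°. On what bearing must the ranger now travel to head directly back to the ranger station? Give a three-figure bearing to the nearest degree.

Leg 1 (336°, 9.9 km): east 9.9 sin 336° = -4.03, north 9.9 cos 336° = 9.04
Leg 2 (081°, 8.1 km): east 8.1 sin 81° = 8.00, north 8.1 cos 81° = 1.27
Net displacement: 3.97 east, 10.31 north. Direction back to start is (-3.97, -10.31): bearing = atan2(-3.97, -10.31) mod 360° = 201.07° ≈ 201°.

201°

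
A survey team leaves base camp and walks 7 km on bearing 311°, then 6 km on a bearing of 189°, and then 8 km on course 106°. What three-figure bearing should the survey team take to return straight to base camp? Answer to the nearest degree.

337°

Leg 1 (311°, 7 km): east 7 sin 311° = -5.28, north 7 cos 311° = 4.59
Leg 2 (189°, 6 km): east 6 sin 189° = -0.94, north 6 cos 189° = -5.93
Leg 3 (106°, 8 km): east 8 sin 106° = 7.69, north 8 cos 106° = -2.21
Net displacement: 1.47 east, -3.54 north. Direction back to start is (-1.47, 3.54): bearing = atan2(-1.47, 3.54) mod 360° = 337.46° ≈ 337°.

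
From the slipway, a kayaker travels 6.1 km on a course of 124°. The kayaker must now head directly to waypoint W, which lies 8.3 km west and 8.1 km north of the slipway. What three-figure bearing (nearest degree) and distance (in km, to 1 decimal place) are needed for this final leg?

311°, 17.6 km

Leg 1 (124°, 6.1 km): east 6.1 sin 124° = 5.06, north 6.1 cos 124° = -3.41
Current position: (5.06, -3.41). Target: (-8.3, 8.1). Remaining: Δeast = -13.36, Δnorth = 11.51.
Bearing = atan2(-13.36, 11.51) mod 360° = 310.75°; distance = √((-13.36)² + (11.51)²) = 17.633 km.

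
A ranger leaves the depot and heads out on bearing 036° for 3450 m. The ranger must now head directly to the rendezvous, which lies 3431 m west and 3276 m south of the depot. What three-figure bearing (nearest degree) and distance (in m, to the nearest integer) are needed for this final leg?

Leg 1 (036°, 3450 m): east 3450 sin 36° = 2027.86, north 3450 cos 36° = 2791.11
Current position: (2027.86, 2791.11). Target: (-3431, -3276). Remaining: Δeast = -5458.86, Δnorth = -6067.11.
Bearing = atan2(-5458.86, -6067.11) mod 360° = 221.98°; distance = √((-5458.86)² + (-6067.11)²) = 8161.431 m.

222°, 8161 m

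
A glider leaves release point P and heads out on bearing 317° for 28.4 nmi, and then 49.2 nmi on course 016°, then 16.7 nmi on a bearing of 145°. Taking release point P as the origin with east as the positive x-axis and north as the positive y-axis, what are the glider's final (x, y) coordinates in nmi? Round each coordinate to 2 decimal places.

Leg 1 (317°, 28.4 nmi): east 28.4 sin 317° = -19.37, north 28.4 cos 317° = 20.77
Leg 2 (016°, 49.2 nmi): east 49.2 sin 16° = 13.56, north 49.2 cos 16° = 47.29
Leg 3 (145°, 16.7 nmi): east 16.7 sin 145° = 9.58, north 16.7 cos 145° = -13.68
Summing: 3.77 nmi east, 54.38 nmi north → (3.77, 54.38).

(3.77, 54.38)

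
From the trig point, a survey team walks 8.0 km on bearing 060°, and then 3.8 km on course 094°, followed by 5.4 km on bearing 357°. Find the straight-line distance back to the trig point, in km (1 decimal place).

13.9 km

Leg 1 (060°, 8.0 km): east 8.0 sin 60° = 6.93, north 8.0 cos 60° = 4.00
Leg 2 (094°, 3.8 km): east 3.8 sin 94° = 3.79, north 3.8 cos 94° = -0.27
Leg 3 (357°, 5.4 km): east 5.4 sin 357° = -0.28, north 5.4 cos 357° = 5.39
Net: 10.44 east, 9.13 north. Distance = √((10.44)² + (9.13)²) = 13.865 km.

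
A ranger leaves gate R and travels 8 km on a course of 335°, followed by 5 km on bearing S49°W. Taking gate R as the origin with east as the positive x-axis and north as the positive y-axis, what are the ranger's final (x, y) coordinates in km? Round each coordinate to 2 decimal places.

Leg 1 (335°, 8 km): east 8 sin 335° = -3.38, north 8 cos 335° = 7.25
Leg 2 (S49°W, 5 km): east 5 sin 229° = -3.77, north 5 cos 229° = -3.28
Summing: -7.15 km east, 3.97 km north → (-7.15, 3.97).

(-7.15, 3.97)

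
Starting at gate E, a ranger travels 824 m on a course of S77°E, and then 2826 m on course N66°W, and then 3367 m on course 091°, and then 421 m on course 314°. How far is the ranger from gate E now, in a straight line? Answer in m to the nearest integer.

1757 m

Leg 1 (S77°E, 824 m): east 824 sin 103° = 802.88, north 824 cos 103° = -185.36
Leg 2 (N66°W, 2826 m): east 2826 sin 294° = -2581.68, north 2826 cos 294° = 1149.44
Leg 3 (091°, 3367 m): east 3367 sin 91° = 3366.49, north 3367 cos 91° = -58.76
Leg 4 (314°, 421 m): east 421 sin 314° = -302.84, north 421 cos 314° = 292.45
Net: 1284.85 east, 1197.77 north. Distance = √((1284.85)² + (1197.77)²) = 1756.552 m.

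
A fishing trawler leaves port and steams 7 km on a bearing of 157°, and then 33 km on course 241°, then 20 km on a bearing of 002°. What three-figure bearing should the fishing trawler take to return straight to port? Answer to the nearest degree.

Leg 1 (157°, 7 km): east 7 sin 157° = 2.74, north 7 cos 157° = -6.44
Leg 2 (241°, 33 km): east 33 sin 241° = -28.86, north 33 cos 241° = -16.00
Leg 3 (002°, 20 km): east 20 sin 2° = 0.70, north 20 cos 2° = 19.99
Net displacement: -25.43 east, -2.45 north. Direction back to start is (25.43, 2.45): bearing = atan2(25.43, 2.45) mod 360° = 84.49° ≈ 084°.

084°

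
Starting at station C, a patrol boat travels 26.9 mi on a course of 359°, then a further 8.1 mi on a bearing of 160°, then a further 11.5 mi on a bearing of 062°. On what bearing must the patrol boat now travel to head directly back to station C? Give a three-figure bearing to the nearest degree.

207°

Leg 1 (359°, 26.9 mi): east 26.9 sin 359° = -0.47, north 26.9 cos 359° = 26.90
Leg 2 (160°, 8.1 mi): east 8.1 sin 160° = 2.77, north 8.1 cos 160° = -7.61
Leg 3 (062°, 11.5 mi): east 11.5 sin 62° = 10.15, north 11.5 cos 62° = 5.40
Net displacement: 12.45 east, 24.68 north. Direction back to start is (-12.45, -24.68): bearing = atan2(-12.45, -24.68) mod 360° = 206.77° ≈ 207°.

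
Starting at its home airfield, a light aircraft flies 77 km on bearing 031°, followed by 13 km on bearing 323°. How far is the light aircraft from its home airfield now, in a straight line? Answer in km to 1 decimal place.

82.8 km

Leg 1 (031°, 77 km): east 77 sin 31° = 39.66, north 77 cos 31° = 66.00
Leg 2 (323°, 13 km): east 13 sin 323° = -7.82, north 13 cos 323° = 10.38
Net: 31.83 east, 76.38 north. Distance = √((31.83)² + (76.38)²) = 82.752 km.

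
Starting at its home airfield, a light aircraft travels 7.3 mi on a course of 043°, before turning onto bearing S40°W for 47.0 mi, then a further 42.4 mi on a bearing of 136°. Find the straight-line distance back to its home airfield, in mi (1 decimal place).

61.3 mi

Leg 1 (043°, 7.3 mi): east 7.3 sin 43° = 4.98, north 7.3 cos 43° = 5.34
Leg 2 (S40°W, 47.0 mi): east 47.0 sin 220° = -30.21, north 47.0 cos 220° = -36.00
Leg 3 (136°, 42.4 mi): east 42.4 sin 136° = 29.45, north 42.4 cos 136° = -30.50
Net: 4.22 east, -61.17 north. Distance = √((4.22)² + (-61.17)²) = 61.311 mi.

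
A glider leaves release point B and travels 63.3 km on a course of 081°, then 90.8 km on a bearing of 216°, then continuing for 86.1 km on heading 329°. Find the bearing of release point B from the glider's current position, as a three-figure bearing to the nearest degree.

106°

Leg 1 (081°, 63.3 km): east 63.3 sin 81° = 62.52, north 63.3 cos 81° = 9.90
Leg 2 (216°, 90.8 km): east 90.8 sin 216° = -53.37, north 90.8 cos 216° = -73.46
Leg 3 (329°, 86.1 km): east 86.1 sin 329° = -44.34, north 86.1 cos 329° = 73.80
Net displacement: -35.20 east, 10.25 north. Direction back to start is (35.20, -10.25): bearing = atan2(35.20, -10.25) mod 360° = 106.23° ≈ 106°.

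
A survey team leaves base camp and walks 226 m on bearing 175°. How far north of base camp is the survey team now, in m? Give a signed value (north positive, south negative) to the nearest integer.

-225 m

Leg 1 (175°, 226 m): east 226 sin 175° = 19.70, north 226 cos 175° = -225.14
Net north component: -225.14 m.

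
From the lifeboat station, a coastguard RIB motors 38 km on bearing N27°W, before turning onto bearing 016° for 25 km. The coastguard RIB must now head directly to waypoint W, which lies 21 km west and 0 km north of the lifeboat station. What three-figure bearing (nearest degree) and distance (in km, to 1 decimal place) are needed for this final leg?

190°, 58.9 km

Leg 1 (N27°W, 38 km): east 38 sin 333° = -17.25, north 38 cos 333° = 33.86
Leg 2 (016°, 25 km): east 25 sin 16° = 6.89, north 25 cos 16° = 24.03
Current position: (-10.36, 57.89). Target: (-21, 0). Remaining: Δeast = -10.64, Δnorth = -57.89.
Bearing = atan2(-10.64, -57.89) mod 360° = 190.41°; distance = √((-10.64)² + (-57.89)²) = 58.859 km.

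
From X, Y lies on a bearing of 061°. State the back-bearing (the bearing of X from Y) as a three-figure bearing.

Back-bearing = 061° + 180° = 241°.

241°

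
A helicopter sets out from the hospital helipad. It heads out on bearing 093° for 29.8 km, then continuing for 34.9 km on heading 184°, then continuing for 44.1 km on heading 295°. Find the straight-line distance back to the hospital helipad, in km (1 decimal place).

Leg 1 (093°, 29.8 km): east 29.8 sin 93° = 29.76, north 29.8 cos 93° = -1.56
Leg 2 (184°, 34.9 km): east 34.9 sin 184° = -2.43, north 34.9 cos 184° = -34.81
Leg 3 (295°, 44.1 km): east 44.1 sin 295° = -39.97, north 44.1 cos 295° = 18.64
Net: -12.64 east, -17.74 north. Distance = √((-12.64)² + (-17.74)²) = 21.782 km.

21.8 km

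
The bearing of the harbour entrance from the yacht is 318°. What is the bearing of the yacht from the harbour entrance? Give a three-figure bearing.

138°

Back-bearing = 318° − 180° = 138°.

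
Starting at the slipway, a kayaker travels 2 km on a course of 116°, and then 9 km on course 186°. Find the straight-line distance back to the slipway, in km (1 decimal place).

Leg 1 (116°, 2 km): east 2 sin 116° = 1.80, north 2 cos 116° = -0.88
Leg 2 (186°, 9 km): east 9 sin 186° = -0.94, north 9 cos 186° = -8.95
Net: 0.86 east, -9.83 north. Distance = √((0.86)² + (-9.83)²) = 9.865 km.

9.9 km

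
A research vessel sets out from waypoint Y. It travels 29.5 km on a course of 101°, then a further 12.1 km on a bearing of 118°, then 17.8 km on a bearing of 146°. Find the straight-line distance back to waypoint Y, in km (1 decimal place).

56.0 km

Leg 1 (101°, 29.5 km): east 29.5 sin 101° = 28.96, north 29.5 cos 101° = -5.63
Leg 2 (118°, 12.1 km): east 12.1 sin 118° = 10.68, north 12.1 cos 118° = -5.68
Leg 3 (146°, 17.8 km): east 17.8 sin 146° = 9.95, north 17.8 cos 146° = -14.76
Net: 49.60 east, -26.07 north. Distance = √((49.60)² + (-26.07)²) = 56.028 km.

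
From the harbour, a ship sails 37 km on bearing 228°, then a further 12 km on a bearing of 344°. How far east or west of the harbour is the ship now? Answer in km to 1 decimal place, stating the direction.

30.8 km west

Leg 1 (228°, 37 km): east 37 sin 228° = -27.50, north 37 cos 228° = -24.76
Leg 2 (344°, 12 km): east 12 sin 344° = -3.31, north 12 cos 344° = 11.54
Net east component: -30.80 km.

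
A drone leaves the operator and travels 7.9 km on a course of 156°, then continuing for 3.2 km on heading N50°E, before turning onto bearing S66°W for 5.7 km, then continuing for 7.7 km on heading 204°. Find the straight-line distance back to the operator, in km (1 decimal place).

Leg 1 (156°, 7.9 km): east 7.9 sin 156° = 3.21, north 7.9 cos 156° = -7.22
Leg 2 (N50°E, 3.2 km): east 3.2 sin 50° = 2.45, north 3.2 cos 50° = 2.06
Leg 3 (S66°W, 5.7 km): east 5.7 sin 246° = -5.21, north 5.7 cos 246° = -2.32
Leg 4 (204°, 7.7 km): east 7.7 sin 204° = -3.13, north 7.7 cos 204° = -7.03
Net: -2.67 east, -14.51 north. Distance = √((-2.67)² + (-14.51)²) = 14.757 km.

14.8 km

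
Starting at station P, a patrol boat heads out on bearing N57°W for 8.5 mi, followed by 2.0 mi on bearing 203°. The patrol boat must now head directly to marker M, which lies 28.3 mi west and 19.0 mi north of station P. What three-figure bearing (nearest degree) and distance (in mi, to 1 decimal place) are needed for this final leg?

Leg 1 (N57°W, 8.5 mi): east 8.5 sin 303° = -7.13, north 8.5 cos 303° = 4.63
Leg 2 (203°, 2.0 mi): east 2.0 sin 203° = -0.78, north 2.0 cos 203° = -1.84
Current position: (-7.91, 2.79). Target: (-28.3, 19.0). Remaining: Δeast = -20.39, Δnorth = 16.21.
Bearing = atan2(-20.39, 16.21) mod 360° = 308.49°; distance = √((-20.39)² + (16.21)²) = 26.049 mi.

308°, 26.0 mi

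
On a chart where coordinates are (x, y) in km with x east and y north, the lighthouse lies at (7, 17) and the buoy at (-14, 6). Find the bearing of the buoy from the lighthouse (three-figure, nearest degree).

242°

Δeast = -14 − 7 = -21.00; Δnorth = 6 − 17 = -11.00.
Bearing = atan2(Δeast, Δnorth) mod 360° = 242.35° ≈ 242°.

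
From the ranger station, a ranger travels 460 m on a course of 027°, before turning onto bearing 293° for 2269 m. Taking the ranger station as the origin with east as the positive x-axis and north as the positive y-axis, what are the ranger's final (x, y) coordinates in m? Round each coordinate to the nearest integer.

Leg 1 (027°, 460 m): east 460 sin 27° = 208.84, north 460 cos 27° = 409.86
Leg 2 (293°, 2269 m): east 2269 sin 293° = -2088.63, north 2269 cos 293° = 886.57
Summing: -1879.79 m east, 1296.43 m north → (-1880, 1296).

(-1880, 1296)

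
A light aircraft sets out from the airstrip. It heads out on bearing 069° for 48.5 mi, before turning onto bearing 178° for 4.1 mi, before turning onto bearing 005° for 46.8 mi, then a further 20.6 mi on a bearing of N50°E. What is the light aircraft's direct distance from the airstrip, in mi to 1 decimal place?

98.0 mi

Leg 1 (069°, 48.5 mi): east 48.5 sin 69° = 45.28, north 48.5 cos 69° = 17.38
Leg 2 (178°, 4.1 mi): east 4.1 sin 178° = 0.14, north 4.1 cos 178° = -4.10
Leg 3 (005°, 46.8 mi): east 46.8 sin 5° = 4.08, north 46.8 cos 5° = 46.62
Leg 4 (N50°E, 20.6 mi): east 20.6 sin 50° = 15.78, north 20.6 cos 50° = 13.24
Net: 65.28 east, 73.15 north. Distance = √((65.28)² + (73.15)²) = 98.041 mi.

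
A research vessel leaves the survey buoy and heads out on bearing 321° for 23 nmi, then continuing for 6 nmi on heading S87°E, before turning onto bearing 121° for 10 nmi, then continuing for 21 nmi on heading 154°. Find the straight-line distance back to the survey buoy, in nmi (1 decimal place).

11.3 nmi

Leg 1 (321°, 23 nmi): east 23 sin 321° = -14.47, north 23 cos 321° = 17.87
Leg 2 (S87°E, 6 nmi): east 6 sin 93° = 5.99, north 6 cos 93° = -0.31
Leg 3 (121°, 10 nmi): east 10 sin 121° = 8.57, north 10 cos 121° = -5.15
Leg 4 (154°, 21 nmi): east 21 sin 154° = 9.21, north 21 cos 154° = -18.87
Net: 9.29 east, -6.46 north. Distance = √((9.29)² + (-6.46)²) = 11.322 nmi.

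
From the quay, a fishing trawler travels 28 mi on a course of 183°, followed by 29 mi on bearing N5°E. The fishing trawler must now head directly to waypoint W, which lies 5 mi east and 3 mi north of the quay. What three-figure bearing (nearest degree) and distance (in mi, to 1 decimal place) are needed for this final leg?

062°, 4.4 mi

Leg 1 (183°, 28 mi): east 28 sin 183° = -1.47, north 28 cos 183° = -27.96
Leg 2 (N5°E, 29 mi): east 29 sin 5° = 2.53, north 29 cos 5° = 28.89
Current position: (1.06, 0.93). Target: (5, 3). Remaining: Δeast = 3.94, Δnorth = 2.07.
Bearing = atan2(3.94, 2.07) mod 360° = 62.25°; distance = √((3.94)² + (2.07)²) = 4.450 mi.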